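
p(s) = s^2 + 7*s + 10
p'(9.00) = 25.00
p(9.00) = 154.00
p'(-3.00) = 1.00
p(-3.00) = -2.00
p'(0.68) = 8.36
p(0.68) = 15.22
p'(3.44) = 13.88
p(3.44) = 45.91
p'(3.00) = 13.00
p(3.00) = 40.00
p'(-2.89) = 1.22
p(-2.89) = -1.88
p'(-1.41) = 4.18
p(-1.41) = 2.12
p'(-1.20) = 4.60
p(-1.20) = 3.04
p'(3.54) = 14.08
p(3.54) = 47.31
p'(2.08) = 11.16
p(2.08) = 28.89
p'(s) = 2*s + 7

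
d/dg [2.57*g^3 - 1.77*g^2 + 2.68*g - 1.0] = 7.71*g^2 - 3.54*g + 2.68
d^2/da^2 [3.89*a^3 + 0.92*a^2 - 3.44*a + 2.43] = 23.34*a + 1.84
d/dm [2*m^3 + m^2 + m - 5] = 6*m^2 + 2*m + 1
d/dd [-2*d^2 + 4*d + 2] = 4 - 4*d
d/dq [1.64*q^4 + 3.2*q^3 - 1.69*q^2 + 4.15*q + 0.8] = 6.56*q^3 + 9.6*q^2 - 3.38*q + 4.15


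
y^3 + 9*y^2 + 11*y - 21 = (y - 1)*(y + 3)*(y + 7)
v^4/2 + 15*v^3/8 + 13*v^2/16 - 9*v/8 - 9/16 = (v/2 + 1/2)*(v - 3/4)*(v + 1/2)*(v + 3)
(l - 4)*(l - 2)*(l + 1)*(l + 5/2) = l^4 - 5*l^3/2 - 21*l^2/2 + 13*l + 20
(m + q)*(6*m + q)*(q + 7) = 6*m^2*q + 42*m^2 + 7*m*q^2 + 49*m*q + q^3 + 7*q^2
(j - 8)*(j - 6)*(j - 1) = j^3 - 15*j^2 + 62*j - 48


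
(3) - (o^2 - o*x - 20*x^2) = -o^2 + o*x + 20*x^2 + 3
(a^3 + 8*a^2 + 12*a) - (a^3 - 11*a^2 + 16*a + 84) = 19*a^2 - 4*a - 84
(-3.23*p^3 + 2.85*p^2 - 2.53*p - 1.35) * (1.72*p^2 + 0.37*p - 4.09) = -5.5556*p^5 + 3.7069*p^4 + 9.9136*p^3 - 14.9146*p^2 + 9.8482*p + 5.5215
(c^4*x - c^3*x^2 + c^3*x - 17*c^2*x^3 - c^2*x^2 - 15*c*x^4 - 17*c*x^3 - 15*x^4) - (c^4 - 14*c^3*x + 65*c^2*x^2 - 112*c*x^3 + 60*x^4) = c^4*x - c^4 - c^3*x^2 + 15*c^3*x - 17*c^2*x^3 - 66*c^2*x^2 - 15*c*x^4 + 95*c*x^3 - 75*x^4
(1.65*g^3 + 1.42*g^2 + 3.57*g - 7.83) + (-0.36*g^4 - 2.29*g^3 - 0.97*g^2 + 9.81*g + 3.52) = -0.36*g^4 - 0.64*g^3 + 0.45*g^2 + 13.38*g - 4.31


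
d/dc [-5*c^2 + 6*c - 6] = 6 - 10*c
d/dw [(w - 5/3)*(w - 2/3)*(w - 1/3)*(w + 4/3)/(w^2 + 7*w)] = (162*w^5 + 1593*w^4 - 1512*w^3 - 1119*w^2 + 80*w + 280)/(81*w^2*(w^2 + 14*w + 49))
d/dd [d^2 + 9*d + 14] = 2*d + 9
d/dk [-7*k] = -7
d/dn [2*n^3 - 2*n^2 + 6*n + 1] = 6*n^2 - 4*n + 6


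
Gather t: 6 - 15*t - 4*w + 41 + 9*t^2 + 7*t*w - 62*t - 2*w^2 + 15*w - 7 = 9*t^2 + t*(7*w - 77) - 2*w^2 + 11*w + 40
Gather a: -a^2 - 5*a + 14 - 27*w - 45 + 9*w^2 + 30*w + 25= -a^2 - 5*a + 9*w^2 + 3*w - 6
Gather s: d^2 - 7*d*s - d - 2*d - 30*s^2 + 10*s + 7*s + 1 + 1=d^2 - 3*d - 30*s^2 + s*(17 - 7*d) + 2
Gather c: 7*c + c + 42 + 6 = 8*c + 48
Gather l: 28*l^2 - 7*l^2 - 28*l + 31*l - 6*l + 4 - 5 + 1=21*l^2 - 3*l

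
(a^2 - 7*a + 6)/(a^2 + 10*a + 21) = (a^2 - 7*a + 6)/(a^2 + 10*a + 21)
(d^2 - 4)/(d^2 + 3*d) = (d^2 - 4)/(d*(d + 3))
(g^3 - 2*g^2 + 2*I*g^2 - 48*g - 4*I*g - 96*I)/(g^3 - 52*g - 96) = (g + 2*I)/(g + 2)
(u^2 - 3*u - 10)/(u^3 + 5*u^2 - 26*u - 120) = (u + 2)/(u^2 + 10*u + 24)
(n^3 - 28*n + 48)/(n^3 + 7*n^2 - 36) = (n - 4)/(n + 3)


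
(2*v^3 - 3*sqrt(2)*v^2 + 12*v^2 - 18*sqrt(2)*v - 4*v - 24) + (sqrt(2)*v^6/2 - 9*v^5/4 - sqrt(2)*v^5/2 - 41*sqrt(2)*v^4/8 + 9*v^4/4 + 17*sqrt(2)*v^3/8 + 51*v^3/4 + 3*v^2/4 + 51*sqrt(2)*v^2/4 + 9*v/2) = sqrt(2)*v^6/2 - 9*v^5/4 - sqrt(2)*v^5/2 - 41*sqrt(2)*v^4/8 + 9*v^4/4 + 17*sqrt(2)*v^3/8 + 59*v^3/4 + 51*v^2/4 + 39*sqrt(2)*v^2/4 - 18*sqrt(2)*v + v/2 - 24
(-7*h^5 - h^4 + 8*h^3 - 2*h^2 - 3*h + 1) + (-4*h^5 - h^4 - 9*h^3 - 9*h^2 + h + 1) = -11*h^5 - 2*h^4 - h^3 - 11*h^2 - 2*h + 2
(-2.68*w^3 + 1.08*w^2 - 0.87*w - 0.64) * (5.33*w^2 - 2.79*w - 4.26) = -14.2844*w^5 + 13.2336*w^4 + 3.7665*w^3 - 5.5847*w^2 + 5.4918*w + 2.7264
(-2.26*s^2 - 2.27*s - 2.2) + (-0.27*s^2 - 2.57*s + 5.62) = -2.53*s^2 - 4.84*s + 3.42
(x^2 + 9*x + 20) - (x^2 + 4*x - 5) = 5*x + 25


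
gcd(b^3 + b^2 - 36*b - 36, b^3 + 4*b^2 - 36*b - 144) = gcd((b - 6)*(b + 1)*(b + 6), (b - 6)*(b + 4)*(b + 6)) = b^2 - 36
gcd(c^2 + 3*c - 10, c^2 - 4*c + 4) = c - 2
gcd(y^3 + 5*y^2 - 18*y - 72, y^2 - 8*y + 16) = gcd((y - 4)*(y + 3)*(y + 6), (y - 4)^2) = y - 4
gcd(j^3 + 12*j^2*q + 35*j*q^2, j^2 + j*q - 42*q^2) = j + 7*q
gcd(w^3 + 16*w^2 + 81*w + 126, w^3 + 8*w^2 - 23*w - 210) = w^2 + 13*w + 42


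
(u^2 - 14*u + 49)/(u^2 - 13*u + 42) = (u - 7)/(u - 6)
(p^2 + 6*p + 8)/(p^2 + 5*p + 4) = (p + 2)/(p + 1)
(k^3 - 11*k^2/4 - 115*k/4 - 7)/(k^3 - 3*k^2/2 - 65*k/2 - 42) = (4*k + 1)/(2*(2*k + 3))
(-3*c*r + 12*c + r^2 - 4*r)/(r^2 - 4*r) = (-3*c + r)/r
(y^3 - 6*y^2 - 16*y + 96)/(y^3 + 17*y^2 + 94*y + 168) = (y^2 - 10*y + 24)/(y^2 + 13*y + 42)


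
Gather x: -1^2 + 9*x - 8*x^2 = -8*x^2 + 9*x - 1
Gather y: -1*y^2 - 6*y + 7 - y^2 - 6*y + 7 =-2*y^2 - 12*y + 14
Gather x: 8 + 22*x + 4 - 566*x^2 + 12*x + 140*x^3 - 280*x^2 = 140*x^3 - 846*x^2 + 34*x + 12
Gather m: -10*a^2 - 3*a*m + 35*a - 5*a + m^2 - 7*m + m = -10*a^2 + 30*a + m^2 + m*(-3*a - 6)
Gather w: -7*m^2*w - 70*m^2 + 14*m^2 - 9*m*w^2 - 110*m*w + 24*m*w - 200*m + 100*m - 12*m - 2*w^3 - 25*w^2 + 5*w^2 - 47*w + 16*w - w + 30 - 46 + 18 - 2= -56*m^2 - 112*m - 2*w^3 + w^2*(-9*m - 20) + w*(-7*m^2 - 86*m - 32)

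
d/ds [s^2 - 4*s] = 2*s - 4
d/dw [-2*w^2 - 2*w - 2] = -4*w - 2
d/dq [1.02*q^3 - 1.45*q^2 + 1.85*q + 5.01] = 3.06*q^2 - 2.9*q + 1.85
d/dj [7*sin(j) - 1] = 7*cos(j)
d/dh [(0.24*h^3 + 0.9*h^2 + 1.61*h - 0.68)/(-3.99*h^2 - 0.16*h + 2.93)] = (-0.9576*h^4 - 0.0767999999999995*h^3 + 8.3895*h^2 - 0.152400000000001*h + 4.6085)/(15.9201*h^4 + 1.2768*h^3 - 23.3558*h^2 - 0.9376*h + 8.5849)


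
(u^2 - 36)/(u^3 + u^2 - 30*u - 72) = (u + 6)/(u^2 + 7*u + 12)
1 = 1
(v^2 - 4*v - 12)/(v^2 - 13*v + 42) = (v + 2)/(v - 7)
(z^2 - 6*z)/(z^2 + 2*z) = (z - 6)/(z + 2)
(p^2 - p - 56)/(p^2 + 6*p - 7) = (p - 8)/(p - 1)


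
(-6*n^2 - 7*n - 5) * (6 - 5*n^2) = 30*n^4 + 35*n^3 - 11*n^2 - 42*n - 30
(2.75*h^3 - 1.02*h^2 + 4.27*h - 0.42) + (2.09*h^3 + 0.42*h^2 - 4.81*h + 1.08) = 4.84*h^3 - 0.6*h^2 - 0.54*h + 0.66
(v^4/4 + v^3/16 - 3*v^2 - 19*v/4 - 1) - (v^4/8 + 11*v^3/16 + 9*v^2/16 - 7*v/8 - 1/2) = v^4/8 - 5*v^3/8 - 57*v^2/16 - 31*v/8 - 1/2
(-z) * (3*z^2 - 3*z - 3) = -3*z^3 + 3*z^2 + 3*z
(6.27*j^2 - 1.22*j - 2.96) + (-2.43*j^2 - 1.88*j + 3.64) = 3.84*j^2 - 3.1*j + 0.68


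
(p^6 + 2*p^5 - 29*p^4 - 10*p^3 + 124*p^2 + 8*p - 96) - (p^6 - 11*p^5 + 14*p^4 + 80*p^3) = 13*p^5 - 43*p^4 - 90*p^3 + 124*p^2 + 8*p - 96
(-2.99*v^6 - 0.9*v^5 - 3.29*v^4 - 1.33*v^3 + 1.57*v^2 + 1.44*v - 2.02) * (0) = 0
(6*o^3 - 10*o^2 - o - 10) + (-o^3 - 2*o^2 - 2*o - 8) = 5*o^3 - 12*o^2 - 3*o - 18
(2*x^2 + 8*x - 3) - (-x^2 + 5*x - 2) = 3*x^2 + 3*x - 1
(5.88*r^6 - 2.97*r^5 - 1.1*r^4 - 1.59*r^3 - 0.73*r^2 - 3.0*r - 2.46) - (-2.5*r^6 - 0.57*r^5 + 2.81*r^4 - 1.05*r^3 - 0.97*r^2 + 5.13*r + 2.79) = 8.38*r^6 - 2.4*r^5 - 3.91*r^4 - 0.54*r^3 + 0.24*r^2 - 8.13*r - 5.25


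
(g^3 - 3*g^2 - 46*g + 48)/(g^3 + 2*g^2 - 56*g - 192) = (g - 1)/(g + 4)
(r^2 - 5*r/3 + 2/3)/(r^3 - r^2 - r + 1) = (r - 2/3)/(r^2 - 1)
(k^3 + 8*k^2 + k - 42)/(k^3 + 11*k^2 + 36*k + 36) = (k^2 + 5*k - 14)/(k^2 + 8*k + 12)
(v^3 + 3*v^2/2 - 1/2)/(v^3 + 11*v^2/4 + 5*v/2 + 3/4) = 2*(2*v - 1)/(4*v + 3)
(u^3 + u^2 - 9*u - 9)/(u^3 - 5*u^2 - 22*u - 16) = (u^2 - 9)/(u^2 - 6*u - 16)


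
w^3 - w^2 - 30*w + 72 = (w - 4)*(w - 3)*(w + 6)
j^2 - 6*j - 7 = (j - 7)*(j + 1)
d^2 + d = d*(d + 1)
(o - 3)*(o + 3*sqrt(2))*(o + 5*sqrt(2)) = o^3 - 3*o^2 + 8*sqrt(2)*o^2 - 24*sqrt(2)*o + 30*o - 90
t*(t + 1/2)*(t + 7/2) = t^3 + 4*t^2 + 7*t/4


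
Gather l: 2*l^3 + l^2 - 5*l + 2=2*l^3 + l^2 - 5*l + 2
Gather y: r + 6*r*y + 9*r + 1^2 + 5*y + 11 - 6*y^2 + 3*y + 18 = 10*r - 6*y^2 + y*(6*r + 8) + 30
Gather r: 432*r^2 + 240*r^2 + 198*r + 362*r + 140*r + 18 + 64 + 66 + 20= 672*r^2 + 700*r + 168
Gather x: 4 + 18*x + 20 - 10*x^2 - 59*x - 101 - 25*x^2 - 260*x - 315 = -35*x^2 - 301*x - 392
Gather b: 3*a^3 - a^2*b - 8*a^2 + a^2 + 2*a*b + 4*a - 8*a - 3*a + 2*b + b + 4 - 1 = 3*a^3 - 7*a^2 - 7*a + b*(-a^2 + 2*a + 3) + 3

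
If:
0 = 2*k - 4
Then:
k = 2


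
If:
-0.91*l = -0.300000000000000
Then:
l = 0.33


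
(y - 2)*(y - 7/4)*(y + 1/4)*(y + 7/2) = y^4 - 155*y^2/16 + 315*y/32 + 49/16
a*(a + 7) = a^2 + 7*a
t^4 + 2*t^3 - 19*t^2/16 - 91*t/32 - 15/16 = (t - 5/4)*(t + 1/2)*(t + 3/4)*(t + 2)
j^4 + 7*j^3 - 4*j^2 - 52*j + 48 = (j - 2)*(j - 1)*(j + 4)*(j + 6)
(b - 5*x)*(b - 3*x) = b^2 - 8*b*x + 15*x^2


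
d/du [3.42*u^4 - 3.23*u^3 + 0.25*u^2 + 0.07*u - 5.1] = 13.68*u^3 - 9.69*u^2 + 0.5*u + 0.07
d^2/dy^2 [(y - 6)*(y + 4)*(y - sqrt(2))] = 6*y - 4 - 2*sqrt(2)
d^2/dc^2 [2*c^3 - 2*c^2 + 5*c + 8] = 12*c - 4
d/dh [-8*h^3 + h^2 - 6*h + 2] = -24*h^2 + 2*h - 6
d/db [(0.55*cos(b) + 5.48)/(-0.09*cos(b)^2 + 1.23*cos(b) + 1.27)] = (-0.0495*cos(b)^2 - 0.9864*cos(b) + 6.0419)*sin(b)/(0.0081*cos(b)^4 - 0.2214*cos(b)^3 + 1.2843*cos(b)^2 + 3.1242*cos(b) + 1.6129)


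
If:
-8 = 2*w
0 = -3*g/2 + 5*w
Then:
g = -40/3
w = -4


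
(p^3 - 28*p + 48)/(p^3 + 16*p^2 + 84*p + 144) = (p^2 - 6*p + 8)/(p^2 + 10*p + 24)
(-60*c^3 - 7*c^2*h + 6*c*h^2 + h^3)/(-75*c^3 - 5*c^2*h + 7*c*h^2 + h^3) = (4*c + h)/(5*c + h)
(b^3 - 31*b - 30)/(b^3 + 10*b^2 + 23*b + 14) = (b^2 - b - 30)/(b^2 + 9*b + 14)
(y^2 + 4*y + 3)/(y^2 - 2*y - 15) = (y + 1)/(y - 5)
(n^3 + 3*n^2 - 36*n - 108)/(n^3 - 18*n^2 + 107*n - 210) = (n^2 + 9*n + 18)/(n^2 - 12*n + 35)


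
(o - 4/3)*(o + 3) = o^2 + 5*o/3 - 4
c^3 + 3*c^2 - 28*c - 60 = (c - 5)*(c + 2)*(c + 6)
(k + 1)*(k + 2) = k^2 + 3*k + 2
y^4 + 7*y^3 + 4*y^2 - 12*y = y*(y - 1)*(y + 2)*(y + 6)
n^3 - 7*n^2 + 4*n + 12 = (n - 6)*(n - 2)*(n + 1)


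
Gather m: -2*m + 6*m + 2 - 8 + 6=4*m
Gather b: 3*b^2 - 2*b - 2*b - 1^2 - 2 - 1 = 3*b^2 - 4*b - 4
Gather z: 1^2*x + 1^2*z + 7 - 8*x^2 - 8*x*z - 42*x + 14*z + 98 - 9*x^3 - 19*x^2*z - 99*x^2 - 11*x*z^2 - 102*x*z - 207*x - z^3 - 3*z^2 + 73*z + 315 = -9*x^3 - 107*x^2 - 248*x - z^3 + z^2*(-11*x - 3) + z*(-19*x^2 - 110*x + 88) + 420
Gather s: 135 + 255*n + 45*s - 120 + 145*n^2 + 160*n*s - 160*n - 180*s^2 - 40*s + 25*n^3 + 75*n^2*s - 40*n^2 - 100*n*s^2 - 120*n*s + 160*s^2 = 25*n^3 + 105*n^2 + 95*n + s^2*(-100*n - 20) + s*(75*n^2 + 40*n + 5) + 15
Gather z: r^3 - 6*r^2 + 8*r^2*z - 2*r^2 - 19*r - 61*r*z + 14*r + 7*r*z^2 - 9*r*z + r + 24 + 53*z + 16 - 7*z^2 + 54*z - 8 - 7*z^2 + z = r^3 - 8*r^2 - 4*r + z^2*(7*r - 14) + z*(8*r^2 - 70*r + 108) + 32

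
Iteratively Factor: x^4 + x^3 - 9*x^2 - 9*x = (x)*(x^3 + x^2 - 9*x - 9) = x*(x - 3)*(x^2 + 4*x + 3) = x*(x - 3)*(x + 1)*(x + 3)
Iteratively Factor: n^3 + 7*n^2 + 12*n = (n)*(n^2 + 7*n + 12) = n*(n + 4)*(n + 3)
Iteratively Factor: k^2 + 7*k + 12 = (k + 3)*(k + 4)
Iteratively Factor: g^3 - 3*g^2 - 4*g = (g)*(g^2 - 3*g - 4) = g*(g - 4)*(g + 1)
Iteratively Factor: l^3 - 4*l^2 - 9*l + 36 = (l - 4)*(l^2 - 9) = (l - 4)*(l - 3)*(l + 3)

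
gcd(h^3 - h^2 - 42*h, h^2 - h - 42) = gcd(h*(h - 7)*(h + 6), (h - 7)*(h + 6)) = h^2 - h - 42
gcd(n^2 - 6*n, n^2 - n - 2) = 1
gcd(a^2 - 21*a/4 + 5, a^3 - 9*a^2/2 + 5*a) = 1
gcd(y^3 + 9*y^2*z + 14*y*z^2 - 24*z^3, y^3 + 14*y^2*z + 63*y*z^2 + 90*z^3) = y + 6*z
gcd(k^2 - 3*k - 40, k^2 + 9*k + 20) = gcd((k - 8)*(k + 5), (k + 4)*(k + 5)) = k + 5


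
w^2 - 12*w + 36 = (w - 6)^2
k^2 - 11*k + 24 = (k - 8)*(k - 3)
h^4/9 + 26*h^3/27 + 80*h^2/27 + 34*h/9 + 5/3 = (h/3 + 1/3)*(h/3 + 1)*(h + 5/3)*(h + 3)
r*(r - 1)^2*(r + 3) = r^4 + r^3 - 5*r^2 + 3*r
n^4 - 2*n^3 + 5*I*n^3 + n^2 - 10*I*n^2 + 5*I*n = n*(n - 1)^2*(n + 5*I)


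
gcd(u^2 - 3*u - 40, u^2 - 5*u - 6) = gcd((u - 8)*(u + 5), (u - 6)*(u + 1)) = 1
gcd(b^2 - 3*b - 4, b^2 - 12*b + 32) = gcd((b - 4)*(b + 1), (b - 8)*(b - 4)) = b - 4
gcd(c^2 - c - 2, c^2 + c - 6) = c - 2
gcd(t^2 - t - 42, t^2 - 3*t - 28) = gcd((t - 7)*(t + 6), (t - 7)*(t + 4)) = t - 7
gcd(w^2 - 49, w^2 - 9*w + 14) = w - 7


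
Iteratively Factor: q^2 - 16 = (q - 4)*(q + 4)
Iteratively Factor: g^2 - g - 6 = (g - 3)*(g + 2)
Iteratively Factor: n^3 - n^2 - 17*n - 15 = (n + 3)*(n^2 - 4*n - 5) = (n - 5)*(n + 3)*(n + 1)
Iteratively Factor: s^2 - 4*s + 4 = (s - 2)*(s - 2)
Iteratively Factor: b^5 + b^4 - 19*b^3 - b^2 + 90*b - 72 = (b + 4)*(b^4 - 3*b^3 - 7*b^2 + 27*b - 18) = (b + 3)*(b + 4)*(b^3 - 6*b^2 + 11*b - 6) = (b - 2)*(b + 3)*(b + 4)*(b^2 - 4*b + 3) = (b - 3)*(b - 2)*(b + 3)*(b + 4)*(b - 1)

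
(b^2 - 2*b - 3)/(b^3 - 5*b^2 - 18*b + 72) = (b + 1)/(b^2 - 2*b - 24)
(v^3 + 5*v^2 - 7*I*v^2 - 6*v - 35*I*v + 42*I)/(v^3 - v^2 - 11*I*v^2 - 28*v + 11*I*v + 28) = (v + 6)/(v - 4*I)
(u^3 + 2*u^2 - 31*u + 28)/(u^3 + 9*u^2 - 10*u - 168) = (u - 1)/(u + 6)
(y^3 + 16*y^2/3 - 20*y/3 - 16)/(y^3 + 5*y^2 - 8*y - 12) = (y + 4/3)/(y + 1)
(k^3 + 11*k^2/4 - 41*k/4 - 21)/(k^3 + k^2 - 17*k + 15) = (k^2 + 23*k/4 + 7)/(k^2 + 4*k - 5)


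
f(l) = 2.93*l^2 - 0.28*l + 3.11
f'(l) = 5.86*l - 0.28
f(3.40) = 36.03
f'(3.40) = 19.64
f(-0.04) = 3.13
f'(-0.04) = -0.51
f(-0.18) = 3.26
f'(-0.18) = -1.33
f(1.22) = 7.13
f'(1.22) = 6.87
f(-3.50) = 39.98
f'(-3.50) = -20.79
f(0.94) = 5.44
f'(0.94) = 5.23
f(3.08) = 30.04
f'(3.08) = 17.77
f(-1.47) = 9.85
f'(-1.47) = -8.89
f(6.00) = 106.91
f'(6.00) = 34.88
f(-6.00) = 110.27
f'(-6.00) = -35.44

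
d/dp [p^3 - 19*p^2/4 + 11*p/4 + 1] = 3*p^2 - 19*p/2 + 11/4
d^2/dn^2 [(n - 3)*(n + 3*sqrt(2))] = 2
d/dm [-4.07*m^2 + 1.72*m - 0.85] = 1.72 - 8.14*m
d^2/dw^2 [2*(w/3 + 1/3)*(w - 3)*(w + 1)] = 4*w - 4/3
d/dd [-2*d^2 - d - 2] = -4*d - 1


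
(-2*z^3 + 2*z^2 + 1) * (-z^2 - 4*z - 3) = 2*z^5 + 6*z^4 - 2*z^3 - 7*z^2 - 4*z - 3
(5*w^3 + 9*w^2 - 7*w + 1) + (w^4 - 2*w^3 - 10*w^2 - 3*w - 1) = w^4 + 3*w^3 - w^2 - 10*w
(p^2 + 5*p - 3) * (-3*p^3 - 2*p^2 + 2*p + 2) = -3*p^5 - 17*p^4 + p^3 + 18*p^2 + 4*p - 6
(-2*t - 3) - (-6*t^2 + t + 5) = 6*t^2 - 3*t - 8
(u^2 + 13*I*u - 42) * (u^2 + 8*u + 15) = u^4 + 8*u^3 + 13*I*u^3 - 27*u^2 + 104*I*u^2 - 336*u + 195*I*u - 630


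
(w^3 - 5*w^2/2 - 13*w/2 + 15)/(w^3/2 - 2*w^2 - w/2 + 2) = (2*w^3 - 5*w^2 - 13*w + 30)/(w^3 - 4*w^2 - w + 4)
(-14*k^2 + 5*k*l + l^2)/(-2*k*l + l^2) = (7*k + l)/l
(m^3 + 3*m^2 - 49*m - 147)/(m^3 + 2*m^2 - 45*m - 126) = (m + 7)/(m + 6)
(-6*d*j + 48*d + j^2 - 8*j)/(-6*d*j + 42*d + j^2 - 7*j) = (j - 8)/(j - 7)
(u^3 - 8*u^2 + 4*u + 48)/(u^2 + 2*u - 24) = (u^2 - 4*u - 12)/(u + 6)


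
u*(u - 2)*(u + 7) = u^3 + 5*u^2 - 14*u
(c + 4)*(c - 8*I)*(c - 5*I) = c^3 + 4*c^2 - 13*I*c^2 - 40*c - 52*I*c - 160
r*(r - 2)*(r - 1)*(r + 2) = r^4 - r^3 - 4*r^2 + 4*r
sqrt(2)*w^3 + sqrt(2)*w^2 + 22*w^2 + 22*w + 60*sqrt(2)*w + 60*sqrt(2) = (w + 5*sqrt(2))*(w + 6*sqrt(2))*(sqrt(2)*w + sqrt(2))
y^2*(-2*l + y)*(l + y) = -2*l^2*y^2 - l*y^3 + y^4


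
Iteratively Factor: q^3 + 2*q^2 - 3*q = (q + 3)*(q^2 - q) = (q - 1)*(q + 3)*(q)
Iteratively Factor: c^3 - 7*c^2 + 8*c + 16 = (c - 4)*(c^2 - 3*c - 4) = (c - 4)*(c + 1)*(c - 4)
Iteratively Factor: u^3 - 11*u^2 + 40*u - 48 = (u - 3)*(u^2 - 8*u + 16) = (u - 4)*(u - 3)*(u - 4)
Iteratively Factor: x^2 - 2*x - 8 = (x - 4)*(x + 2)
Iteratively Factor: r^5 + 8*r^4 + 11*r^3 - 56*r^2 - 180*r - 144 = (r + 2)*(r^4 + 6*r^3 - r^2 - 54*r - 72) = (r - 3)*(r + 2)*(r^3 + 9*r^2 + 26*r + 24) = (r - 3)*(r + 2)*(r + 4)*(r^2 + 5*r + 6) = (r - 3)*(r + 2)^2*(r + 4)*(r + 3)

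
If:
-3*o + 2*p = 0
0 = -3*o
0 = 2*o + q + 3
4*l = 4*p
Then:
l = 0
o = 0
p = 0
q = -3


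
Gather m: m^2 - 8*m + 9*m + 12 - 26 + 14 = m^2 + m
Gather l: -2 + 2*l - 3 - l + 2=l - 3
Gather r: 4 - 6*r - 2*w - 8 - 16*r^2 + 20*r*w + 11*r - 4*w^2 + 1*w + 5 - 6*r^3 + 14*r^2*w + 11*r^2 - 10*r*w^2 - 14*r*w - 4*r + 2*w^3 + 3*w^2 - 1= -6*r^3 + r^2*(14*w - 5) + r*(-10*w^2 + 6*w + 1) + 2*w^3 - w^2 - w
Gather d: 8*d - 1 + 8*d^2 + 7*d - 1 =8*d^2 + 15*d - 2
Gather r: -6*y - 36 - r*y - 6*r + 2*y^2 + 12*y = r*(-y - 6) + 2*y^2 + 6*y - 36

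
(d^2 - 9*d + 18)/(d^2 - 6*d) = (d - 3)/d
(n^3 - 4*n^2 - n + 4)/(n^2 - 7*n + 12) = (n^2 - 1)/(n - 3)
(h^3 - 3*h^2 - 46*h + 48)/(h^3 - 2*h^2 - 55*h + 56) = (h + 6)/(h + 7)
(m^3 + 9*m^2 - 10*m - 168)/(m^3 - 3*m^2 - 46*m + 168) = (m + 6)/(m - 6)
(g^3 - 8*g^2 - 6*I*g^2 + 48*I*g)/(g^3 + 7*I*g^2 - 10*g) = (g^2 - 8*g - 6*I*g + 48*I)/(g^2 + 7*I*g - 10)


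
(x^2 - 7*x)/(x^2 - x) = (x - 7)/(x - 1)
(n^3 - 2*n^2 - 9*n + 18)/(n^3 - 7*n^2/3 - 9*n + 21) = 3*(n - 2)/(3*n - 7)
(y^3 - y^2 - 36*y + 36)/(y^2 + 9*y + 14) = (y^3 - y^2 - 36*y + 36)/(y^2 + 9*y + 14)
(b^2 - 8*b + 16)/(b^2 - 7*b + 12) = (b - 4)/(b - 3)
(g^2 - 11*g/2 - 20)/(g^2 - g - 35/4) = 2*(g - 8)/(2*g - 7)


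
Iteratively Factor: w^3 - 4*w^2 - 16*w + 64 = (w - 4)*(w^2 - 16) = (w - 4)^2*(w + 4)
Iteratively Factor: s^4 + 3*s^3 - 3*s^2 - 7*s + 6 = (s + 2)*(s^3 + s^2 - 5*s + 3) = (s - 1)*(s + 2)*(s^2 + 2*s - 3) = (s - 1)*(s + 2)*(s + 3)*(s - 1)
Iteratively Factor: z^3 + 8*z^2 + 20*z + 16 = (z + 4)*(z^2 + 4*z + 4) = (z + 2)*(z + 4)*(z + 2)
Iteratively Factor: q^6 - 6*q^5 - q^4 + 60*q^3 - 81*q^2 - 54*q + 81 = (q - 3)*(q^5 - 3*q^4 - 10*q^3 + 30*q^2 + 9*q - 27) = (q - 3)^2*(q^4 - 10*q^2 + 9) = (q - 3)^2*(q + 3)*(q^3 - 3*q^2 - q + 3) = (q - 3)^2*(q + 1)*(q + 3)*(q^2 - 4*q + 3) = (q - 3)^2*(q - 1)*(q + 1)*(q + 3)*(q - 3)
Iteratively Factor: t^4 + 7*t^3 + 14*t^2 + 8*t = (t + 4)*(t^3 + 3*t^2 + 2*t) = (t + 1)*(t + 4)*(t^2 + 2*t) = (t + 1)*(t + 2)*(t + 4)*(t)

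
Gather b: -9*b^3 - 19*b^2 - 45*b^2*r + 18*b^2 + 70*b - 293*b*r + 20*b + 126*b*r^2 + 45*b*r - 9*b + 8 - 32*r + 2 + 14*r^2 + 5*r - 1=-9*b^3 + b^2*(-45*r - 1) + b*(126*r^2 - 248*r + 81) + 14*r^2 - 27*r + 9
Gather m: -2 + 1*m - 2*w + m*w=m*(w + 1) - 2*w - 2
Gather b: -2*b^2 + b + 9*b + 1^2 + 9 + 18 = -2*b^2 + 10*b + 28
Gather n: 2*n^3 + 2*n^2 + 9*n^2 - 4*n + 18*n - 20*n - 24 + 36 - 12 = 2*n^3 + 11*n^2 - 6*n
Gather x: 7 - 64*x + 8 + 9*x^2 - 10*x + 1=9*x^2 - 74*x + 16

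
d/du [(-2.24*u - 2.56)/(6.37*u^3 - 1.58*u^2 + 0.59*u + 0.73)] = (28.5376*u^3 + 45.3824*u^2 - 8.0896*u - 0.1248)/(40.5769*u^6 - 20.1292*u^5 + 10.013*u^4 + 7.4358*u^3 - 1.9587*u^2 + 0.8614*u + 0.5329)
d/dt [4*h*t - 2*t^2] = 4*h - 4*t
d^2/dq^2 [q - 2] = 0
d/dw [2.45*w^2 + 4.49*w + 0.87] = 4.9*w + 4.49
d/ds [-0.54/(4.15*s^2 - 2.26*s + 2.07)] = (4.482*s - 1.2204)/(4.15*s^2 - 2.26*s + 2.07)^2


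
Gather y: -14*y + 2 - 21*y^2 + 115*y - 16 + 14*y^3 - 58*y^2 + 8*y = 14*y^3 - 79*y^2 + 109*y - 14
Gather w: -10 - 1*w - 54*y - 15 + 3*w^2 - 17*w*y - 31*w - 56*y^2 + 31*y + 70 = 3*w^2 + w*(-17*y - 32) - 56*y^2 - 23*y + 45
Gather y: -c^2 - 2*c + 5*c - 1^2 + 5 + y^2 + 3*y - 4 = -c^2 + 3*c + y^2 + 3*y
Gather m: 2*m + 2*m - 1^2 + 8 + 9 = 4*m + 16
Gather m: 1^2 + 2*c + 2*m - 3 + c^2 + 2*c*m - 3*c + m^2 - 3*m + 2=c^2 - c + m^2 + m*(2*c - 1)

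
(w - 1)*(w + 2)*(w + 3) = w^3 + 4*w^2 + w - 6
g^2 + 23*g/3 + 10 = (g + 5/3)*(g + 6)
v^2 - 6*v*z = v*(v - 6*z)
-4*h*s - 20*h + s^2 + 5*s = (-4*h + s)*(s + 5)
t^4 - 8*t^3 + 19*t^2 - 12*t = t*(t - 4)*(t - 3)*(t - 1)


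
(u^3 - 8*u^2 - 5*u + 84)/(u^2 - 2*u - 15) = (u^2 - 11*u + 28)/(u - 5)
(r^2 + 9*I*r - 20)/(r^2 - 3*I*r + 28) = (r + 5*I)/(r - 7*I)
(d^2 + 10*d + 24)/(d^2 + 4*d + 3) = (d^2 + 10*d + 24)/(d^2 + 4*d + 3)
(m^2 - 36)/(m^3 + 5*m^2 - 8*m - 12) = (m - 6)/(m^2 - m - 2)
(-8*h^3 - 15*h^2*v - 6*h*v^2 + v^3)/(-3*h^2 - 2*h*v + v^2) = (-8*h^2 - 7*h*v + v^2)/(-3*h + v)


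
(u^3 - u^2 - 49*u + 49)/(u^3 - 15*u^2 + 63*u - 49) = (u + 7)/(u - 7)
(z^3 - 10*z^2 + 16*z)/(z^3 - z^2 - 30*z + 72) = z*(z^2 - 10*z + 16)/(z^3 - z^2 - 30*z + 72)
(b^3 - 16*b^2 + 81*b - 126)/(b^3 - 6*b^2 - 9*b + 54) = (b - 7)/(b + 3)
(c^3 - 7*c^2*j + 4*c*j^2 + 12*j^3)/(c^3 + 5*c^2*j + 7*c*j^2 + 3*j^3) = (c^2 - 8*c*j + 12*j^2)/(c^2 + 4*c*j + 3*j^2)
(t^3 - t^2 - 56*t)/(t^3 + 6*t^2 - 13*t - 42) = t*(t - 8)/(t^2 - t - 6)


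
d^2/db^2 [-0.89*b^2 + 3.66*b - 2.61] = -1.78000000000000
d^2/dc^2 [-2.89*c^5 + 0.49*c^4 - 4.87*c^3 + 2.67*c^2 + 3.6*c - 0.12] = -57.8*c^3 + 5.88*c^2 - 29.22*c + 5.34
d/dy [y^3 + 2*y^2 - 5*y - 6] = 3*y^2 + 4*y - 5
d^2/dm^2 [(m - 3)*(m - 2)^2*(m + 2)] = 12*m^2 - 30*m + 4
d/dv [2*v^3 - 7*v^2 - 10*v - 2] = 6*v^2 - 14*v - 10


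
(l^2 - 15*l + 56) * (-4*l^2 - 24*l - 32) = -4*l^4 + 36*l^3 + 104*l^2 - 864*l - 1792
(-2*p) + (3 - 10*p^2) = -10*p^2 - 2*p + 3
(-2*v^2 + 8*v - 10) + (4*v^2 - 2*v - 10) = 2*v^2 + 6*v - 20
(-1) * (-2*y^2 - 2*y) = 2*y^2 + 2*y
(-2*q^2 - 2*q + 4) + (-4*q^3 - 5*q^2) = -4*q^3 - 7*q^2 - 2*q + 4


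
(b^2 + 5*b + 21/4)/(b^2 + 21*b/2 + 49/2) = (b + 3/2)/(b + 7)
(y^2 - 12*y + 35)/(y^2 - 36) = (y^2 - 12*y + 35)/(y^2 - 36)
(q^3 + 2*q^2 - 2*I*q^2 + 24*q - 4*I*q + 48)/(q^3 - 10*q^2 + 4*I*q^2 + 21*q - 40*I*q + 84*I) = (q^2 + q*(2 - 6*I) - 12*I)/(q^2 - 10*q + 21)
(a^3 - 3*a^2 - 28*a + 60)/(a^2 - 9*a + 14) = (a^2 - a - 30)/(a - 7)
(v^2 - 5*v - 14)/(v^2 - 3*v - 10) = (v - 7)/(v - 5)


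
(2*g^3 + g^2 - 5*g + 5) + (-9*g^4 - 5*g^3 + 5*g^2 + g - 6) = -9*g^4 - 3*g^3 + 6*g^2 - 4*g - 1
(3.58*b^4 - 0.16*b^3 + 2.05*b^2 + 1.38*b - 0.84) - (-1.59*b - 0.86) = 3.58*b^4 - 0.16*b^3 + 2.05*b^2 + 2.97*b + 0.02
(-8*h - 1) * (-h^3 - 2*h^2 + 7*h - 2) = 8*h^4 + 17*h^3 - 54*h^2 + 9*h + 2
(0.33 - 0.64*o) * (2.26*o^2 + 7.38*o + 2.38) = -1.4464*o^3 - 3.9774*o^2 + 0.9122*o + 0.7854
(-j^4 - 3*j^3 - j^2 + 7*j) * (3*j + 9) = -3*j^5 - 18*j^4 - 30*j^3 + 12*j^2 + 63*j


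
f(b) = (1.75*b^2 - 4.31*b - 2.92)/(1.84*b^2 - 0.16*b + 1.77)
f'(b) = (0.16 - 3.68*b)*(1.75*b^2 - 4.31*b - 2.92)/(1.84*b^2 - 0.16*b + 1.77)^2 + (3.5*b - 4.31)/(1.84*b^2 - 0.16*b + 1.77)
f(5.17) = 0.43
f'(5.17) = 0.11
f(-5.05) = 1.28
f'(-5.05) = 0.04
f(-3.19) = 1.36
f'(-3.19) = 0.04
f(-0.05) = -1.51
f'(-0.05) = -2.81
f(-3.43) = 1.35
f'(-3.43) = 0.04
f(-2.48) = 1.37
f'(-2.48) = -0.02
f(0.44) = -2.18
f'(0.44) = 0.20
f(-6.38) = 1.23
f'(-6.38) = 0.03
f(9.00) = 0.67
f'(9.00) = 0.03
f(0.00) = -1.65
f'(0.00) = -2.58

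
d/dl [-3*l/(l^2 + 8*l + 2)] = 3*(l^2 - 2)/(l^4 + 16*l^3 + 68*l^2 + 32*l + 4)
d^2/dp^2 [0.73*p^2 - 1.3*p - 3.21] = 1.46000000000000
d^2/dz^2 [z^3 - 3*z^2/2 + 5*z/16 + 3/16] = 6*z - 3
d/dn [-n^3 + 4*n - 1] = 4 - 3*n^2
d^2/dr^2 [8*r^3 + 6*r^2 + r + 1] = 48*r + 12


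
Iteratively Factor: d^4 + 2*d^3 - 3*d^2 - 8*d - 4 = (d + 1)*(d^3 + d^2 - 4*d - 4) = (d + 1)^2*(d^2 - 4) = (d + 1)^2*(d + 2)*(d - 2)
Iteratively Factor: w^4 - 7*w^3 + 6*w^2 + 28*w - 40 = (w - 2)*(w^3 - 5*w^2 - 4*w + 20) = (w - 5)*(w - 2)*(w^2 - 4) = (w - 5)*(w - 2)*(w + 2)*(w - 2)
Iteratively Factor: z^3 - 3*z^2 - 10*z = (z)*(z^2 - 3*z - 10) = z*(z + 2)*(z - 5)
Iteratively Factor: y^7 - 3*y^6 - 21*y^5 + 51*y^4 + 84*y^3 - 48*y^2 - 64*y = (y - 4)*(y^6 + y^5 - 17*y^4 - 17*y^3 + 16*y^2 + 16*y) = y*(y - 4)*(y^5 + y^4 - 17*y^3 - 17*y^2 + 16*y + 16) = y*(y - 4)^2*(y^4 + 5*y^3 + 3*y^2 - 5*y - 4) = y*(y - 4)^2*(y + 1)*(y^3 + 4*y^2 - y - 4) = y*(y - 4)^2*(y - 1)*(y + 1)*(y^2 + 5*y + 4) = y*(y - 4)^2*(y - 1)*(y + 1)*(y + 4)*(y + 1)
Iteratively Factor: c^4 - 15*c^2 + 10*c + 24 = (c + 1)*(c^3 - c^2 - 14*c + 24) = (c - 2)*(c + 1)*(c^2 + c - 12) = (c - 3)*(c - 2)*(c + 1)*(c + 4)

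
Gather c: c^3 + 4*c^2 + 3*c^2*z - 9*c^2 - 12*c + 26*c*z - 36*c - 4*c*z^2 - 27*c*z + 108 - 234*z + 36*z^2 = c^3 + c^2*(3*z - 5) + c*(-4*z^2 - z - 48) + 36*z^2 - 234*z + 108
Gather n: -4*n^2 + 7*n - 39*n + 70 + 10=-4*n^2 - 32*n + 80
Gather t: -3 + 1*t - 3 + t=2*t - 6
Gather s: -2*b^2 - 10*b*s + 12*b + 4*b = -2*b^2 - 10*b*s + 16*b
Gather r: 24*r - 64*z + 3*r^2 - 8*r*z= 3*r^2 + r*(24 - 8*z) - 64*z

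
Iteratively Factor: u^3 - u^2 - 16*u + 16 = (u + 4)*(u^2 - 5*u + 4) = (u - 4)*(u + 4)*(u - 1)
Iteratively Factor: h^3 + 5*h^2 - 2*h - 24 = (h + 3)*(h^2 + 2*h - 8) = (h + 3)*(h + 4)*(h - 2)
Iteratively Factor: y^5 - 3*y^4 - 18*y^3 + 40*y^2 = (y - 5)*(y^4 + 2*y^3 - 8*y^2) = y*(y - 5)*(y^3 + 2*y^2 - 8*y) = y^2*(y - 5)*(y^2 + 2*y - 8) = y^2*(y - 5)*(y + 4)*(y - 2)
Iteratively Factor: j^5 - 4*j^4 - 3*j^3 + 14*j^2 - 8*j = (j - 1)*(j^4 - 3*j^3 - 6*j^2 + 8*j) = j*(j - 1)*(j^3 - 3*j^2 - 6*j + 8) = j*(j - 1)*(j + 2)*(j^2 - 5*j + 4) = j*(j - 1)^2*(j + 2)*(j - 4)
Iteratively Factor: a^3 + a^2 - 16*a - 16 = (a - 4)*(a^2 + 5*a + 4) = (a - 4)*(a + 4)*(a + 1)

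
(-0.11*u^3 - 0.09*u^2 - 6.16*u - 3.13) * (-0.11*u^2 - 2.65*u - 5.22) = 0.0121*u^5 + 0.3014*u^4 + 1.4903*u^3 + 17.1381*u^2 + 40.4497*u + 16.3386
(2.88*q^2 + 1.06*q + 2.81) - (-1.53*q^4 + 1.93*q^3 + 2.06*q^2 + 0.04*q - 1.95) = 1.53*q^4 - 1.93*q^3 + 0.82*q^2 + 1.02*q + 4.76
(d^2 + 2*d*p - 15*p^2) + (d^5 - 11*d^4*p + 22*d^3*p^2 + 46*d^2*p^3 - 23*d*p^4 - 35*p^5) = d^5 - 11*d^4*p + 22*d^3*p^2 + 46*d^2*p^3 + d^2 - 23*d*p^4 + 2*d*p - 35*p^5 - 15*p^2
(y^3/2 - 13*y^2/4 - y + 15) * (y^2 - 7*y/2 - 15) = y^5/2 - 5*y^4 + 23*y^3/8 + 269*y^2/4 - 75*y/2 - 225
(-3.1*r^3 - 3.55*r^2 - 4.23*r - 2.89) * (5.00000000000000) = -15.5*r^3 - 17.75*r^2 - 21.15*r - 14.45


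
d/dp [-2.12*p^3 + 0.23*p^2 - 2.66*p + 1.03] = -6.36*p^2 + 0.46*p - 2.66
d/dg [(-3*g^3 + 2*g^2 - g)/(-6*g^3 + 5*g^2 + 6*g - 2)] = (-3*g^4 - 48*g^3 + 35*g^2 - 8*g + 2)/(36*g^6 - 60*g^5 - 47*g^4 + 84*g^3 + 16*g^2 - 24*g + 4)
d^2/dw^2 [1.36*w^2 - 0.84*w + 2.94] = 2.72000000000000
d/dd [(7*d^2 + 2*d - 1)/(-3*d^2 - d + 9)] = (-d^2 + 120*d + 17)/(9*d^4 + 6*d^3 - 53*d^2 - 18*d + 81)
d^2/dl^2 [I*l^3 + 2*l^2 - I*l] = 6*I*l + 4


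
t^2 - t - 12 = (t - 4)*(t + 3)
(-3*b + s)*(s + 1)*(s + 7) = -3*b*s^2 - 24*b*s - 21*b + s^3 + 8*s^2 + 7*s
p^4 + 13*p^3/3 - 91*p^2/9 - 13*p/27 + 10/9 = (p - 5/3)*(p - 1/3)*(p + 1/3)*(p + 6)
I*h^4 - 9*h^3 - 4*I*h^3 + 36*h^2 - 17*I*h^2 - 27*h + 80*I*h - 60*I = (h - 3)*(h + 4*I)*(h + 5*I)*(I*h - I)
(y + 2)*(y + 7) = y^2 + 9*y + 14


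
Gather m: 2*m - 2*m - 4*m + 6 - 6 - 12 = -4*m - 12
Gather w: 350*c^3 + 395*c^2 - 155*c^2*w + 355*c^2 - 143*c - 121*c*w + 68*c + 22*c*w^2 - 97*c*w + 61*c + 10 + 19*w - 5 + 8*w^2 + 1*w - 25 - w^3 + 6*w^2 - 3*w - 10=350*c^3 + 750*c^2 - 14*c - w^3 + w^2*(22*c + 14) + w*(-155*c^2 - 218*c + 17) - 30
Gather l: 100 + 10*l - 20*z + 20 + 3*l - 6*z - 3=13*l - 26*z + 117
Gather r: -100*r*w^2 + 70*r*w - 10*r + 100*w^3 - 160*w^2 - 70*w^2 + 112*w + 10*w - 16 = r*(-100*w^2 + 70*w - 10) + 100*w^3 - 230*w^2 + 122*w - 16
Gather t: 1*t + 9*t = 10*t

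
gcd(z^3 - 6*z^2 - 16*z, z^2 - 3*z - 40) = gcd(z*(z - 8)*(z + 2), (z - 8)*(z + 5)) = z - 8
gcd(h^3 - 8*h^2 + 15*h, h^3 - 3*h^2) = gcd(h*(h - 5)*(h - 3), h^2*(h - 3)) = h^2 - 3*h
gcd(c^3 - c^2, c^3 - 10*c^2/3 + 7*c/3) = c^2 - c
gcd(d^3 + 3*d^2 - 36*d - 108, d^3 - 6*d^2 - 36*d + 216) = d^2 - 36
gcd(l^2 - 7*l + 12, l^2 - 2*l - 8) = l - 4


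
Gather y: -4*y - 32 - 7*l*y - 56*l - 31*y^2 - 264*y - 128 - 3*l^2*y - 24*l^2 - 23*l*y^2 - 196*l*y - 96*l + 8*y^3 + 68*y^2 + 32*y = -24*l^2 - 152*l + 8*y^3 + y^2*(37 - 23*l) + y*(-3*l^2 - 203*l - 236) - 160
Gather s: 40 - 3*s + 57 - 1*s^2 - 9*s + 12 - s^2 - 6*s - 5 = -2*s^2 - 18*s + 104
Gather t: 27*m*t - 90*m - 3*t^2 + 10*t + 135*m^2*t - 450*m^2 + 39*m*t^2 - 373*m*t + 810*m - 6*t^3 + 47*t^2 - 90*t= -450*m^2 + 720*m - 6*t^3 + t^2*(39*m + 44) + t*(135*m^2 - 346*m - 80)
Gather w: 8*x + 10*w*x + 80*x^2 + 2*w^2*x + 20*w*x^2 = 2*w^2*x + w*(20*x^2 + 10*x) + 80*x^2 + 8*x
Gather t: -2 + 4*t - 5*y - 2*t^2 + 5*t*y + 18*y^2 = -2*t^2 + t*(5*y + 4) + 18*y^2 - 5*y - 2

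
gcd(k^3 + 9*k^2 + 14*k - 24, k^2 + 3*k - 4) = k^2 + 3*k - 4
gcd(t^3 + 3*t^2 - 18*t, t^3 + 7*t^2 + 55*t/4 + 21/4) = 1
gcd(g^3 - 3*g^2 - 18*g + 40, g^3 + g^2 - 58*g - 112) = 1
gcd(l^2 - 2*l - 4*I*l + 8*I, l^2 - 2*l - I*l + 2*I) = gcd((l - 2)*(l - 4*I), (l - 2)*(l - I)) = l - 2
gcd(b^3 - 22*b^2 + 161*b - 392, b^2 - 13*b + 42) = b - 7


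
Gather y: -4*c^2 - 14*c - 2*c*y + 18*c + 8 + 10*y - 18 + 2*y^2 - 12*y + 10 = -4*c^2 + 4*c + 2*y^2 + y*(-2*c - 2)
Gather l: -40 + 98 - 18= 40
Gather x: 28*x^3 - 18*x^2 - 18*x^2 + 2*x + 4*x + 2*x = 28*x^3 - 36*x^2 + 8*x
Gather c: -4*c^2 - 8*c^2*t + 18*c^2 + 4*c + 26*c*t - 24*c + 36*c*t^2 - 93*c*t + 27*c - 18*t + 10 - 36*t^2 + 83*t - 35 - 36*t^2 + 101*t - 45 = c^2*(14 - 8*t) + c*(36*t^2 - 67*t + 7) - 72*t^2 + 166*t - 70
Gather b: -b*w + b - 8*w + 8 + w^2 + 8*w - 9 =b*(1 - w) + w^2 - 1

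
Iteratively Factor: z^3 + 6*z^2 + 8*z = (z + 2)*(z^2 + 4*z) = (z + 2)*(z + 4)*(z)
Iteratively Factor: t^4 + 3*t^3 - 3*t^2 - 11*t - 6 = (t + 1)*(t^3 + 2*t^2 - 5*t - 6) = (t + 1)*(t + 3)*(t^2 - t - 2) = (t - 2)*(t + 1)*(t + 3)*(t + 1)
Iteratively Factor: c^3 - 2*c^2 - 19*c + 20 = (c - 1)*(c^2 - c - 20) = (c - 1)*(c + 4)*(c - 5)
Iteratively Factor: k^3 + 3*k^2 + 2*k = (k)*(k^2 + 3*k + 2) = k*(k + 2)*(k + 1)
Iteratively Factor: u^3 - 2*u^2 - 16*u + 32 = (u - 4)*(u^2 + 2*u - 8) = (u - 4)*(u - 2)*(u + 4)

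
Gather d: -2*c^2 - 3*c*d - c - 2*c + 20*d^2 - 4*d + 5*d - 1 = -2*c^2 - 3*c + 20*d^2 + d*(1 - 3*c) - 1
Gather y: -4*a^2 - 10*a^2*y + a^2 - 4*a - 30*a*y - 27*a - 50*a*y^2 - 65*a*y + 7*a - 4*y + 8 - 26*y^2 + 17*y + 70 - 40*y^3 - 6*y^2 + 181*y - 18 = -3*a^2 - 24*a - 40*y^3 + y^2*(-50*a - 32) + y*(-10*a^2 - 95*a + 194) + 60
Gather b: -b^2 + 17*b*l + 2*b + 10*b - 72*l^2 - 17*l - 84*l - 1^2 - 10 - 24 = -b^2 + b*(17*l + 12) - 72*l^2 - 101*l - 35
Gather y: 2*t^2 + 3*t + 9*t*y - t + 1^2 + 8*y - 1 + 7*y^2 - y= 2*t^2 + 2*t + 7*y^2 + y*(9*t + 7)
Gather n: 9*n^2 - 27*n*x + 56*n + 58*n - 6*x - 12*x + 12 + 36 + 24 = 9*n^2 + n*(114 - 27*x) - 18*x + 72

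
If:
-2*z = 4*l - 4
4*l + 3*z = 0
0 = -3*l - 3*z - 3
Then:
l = 3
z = -4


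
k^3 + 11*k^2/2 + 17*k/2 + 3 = (k + 1/2)*(k + 2)*(k + 3)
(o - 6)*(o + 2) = o^2 - 4*o - 12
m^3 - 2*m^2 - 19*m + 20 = (m - 5)*(m - 1)*(m + 4)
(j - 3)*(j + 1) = j^2 - 2*j - 3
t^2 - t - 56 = (t - 8)*(t + 7)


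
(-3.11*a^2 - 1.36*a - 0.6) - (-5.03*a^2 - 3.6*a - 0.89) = 1.92*a^2 + 2.24*a + 0.29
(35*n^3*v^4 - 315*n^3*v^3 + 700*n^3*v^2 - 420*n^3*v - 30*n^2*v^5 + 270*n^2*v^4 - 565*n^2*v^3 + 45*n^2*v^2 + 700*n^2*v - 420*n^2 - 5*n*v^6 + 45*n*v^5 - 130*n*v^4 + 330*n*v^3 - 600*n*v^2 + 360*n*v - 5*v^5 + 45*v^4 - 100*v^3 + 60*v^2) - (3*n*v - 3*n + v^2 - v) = 35*n^3*v^4 - 315*n^3*v^3 + 700*n^3*v^2 - 420*n^3*v - 30*n^2*v^5 + 270*n^2*v^4 - 565*n^2*v^3 + 45*n^2*v^2 + 700*n^2*v - 420*n^2 - 5*n*v^6 + 45*n*v^5 - 130*n*v^4 + 330*n*v^3 - 600*n*v^2 + 357*n*v + 3*n - 5*v^5 + 45*v^4 - 100*v^3 + 59*v^2 + v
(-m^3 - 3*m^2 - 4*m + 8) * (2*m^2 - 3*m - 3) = -2*m^5 - 3*m^4 + 4*m^3 + 37*m^2 - 12*m - 24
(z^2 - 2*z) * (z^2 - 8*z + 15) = z^4 - 10*z^3 + 31*z^2 - 30*z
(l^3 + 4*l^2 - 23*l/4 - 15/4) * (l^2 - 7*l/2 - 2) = l^5 + l^4/2 - 87*l^3/4 + 67*l^2/8 + 197*l/8 + 15/2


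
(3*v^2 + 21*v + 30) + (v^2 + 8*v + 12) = 4*v^2 + 29*v + 42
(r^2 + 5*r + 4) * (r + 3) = r^3 + 8*r^2 + 19*r + 12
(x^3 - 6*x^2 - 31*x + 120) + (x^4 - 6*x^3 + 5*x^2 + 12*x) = x^4 - 5*x^3 - x^2 - 19*x + 120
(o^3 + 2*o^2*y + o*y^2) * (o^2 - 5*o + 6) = o^5 + 2*o^4*y - 5*o^4 + o^3*y^2 - 10*o^3*y + 6*o^3 - 5*o^2*y^2 + 12*o^2*y + 6*o*y^2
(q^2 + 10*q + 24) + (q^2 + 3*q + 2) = 2*q^2 + 13*q + 26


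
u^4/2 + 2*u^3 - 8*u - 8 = (u/2 + 1)*(u - 2)*(u + 2)^2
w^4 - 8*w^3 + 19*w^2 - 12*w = w*(w - 4)*(w - 3)*(w - 1)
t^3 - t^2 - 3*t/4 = t*(t - 3/2)*(t + 1/2)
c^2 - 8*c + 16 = (c - 4)^2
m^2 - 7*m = m*(m - 7)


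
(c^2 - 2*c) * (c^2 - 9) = c^4 - 2*c^3 - 9*c^2 + 18*c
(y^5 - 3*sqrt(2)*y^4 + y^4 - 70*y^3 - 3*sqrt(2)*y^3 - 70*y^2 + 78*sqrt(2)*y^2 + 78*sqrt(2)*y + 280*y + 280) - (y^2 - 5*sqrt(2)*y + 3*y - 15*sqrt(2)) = y^5 - 3*sqrt(2)*y^4 + y^4 - 70*y^3 - 3*sqrt(2)*y^3 - 71*y^2 + 78*sqrt(2)*y^2 + 83*sqrt(2)*y + 277*y + 15*sqrt(2) + 280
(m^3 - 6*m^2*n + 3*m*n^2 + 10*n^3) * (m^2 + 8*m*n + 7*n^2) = m^5 + 2*m^4*n - 38*m^3*n^2 - 8*m^2*n^3 + 101*m*n^4 + 70*n^5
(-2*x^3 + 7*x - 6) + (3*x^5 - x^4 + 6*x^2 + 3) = 3*x^5 - x^4 - 2*x^3 + 6*x^2 + 7*x - 3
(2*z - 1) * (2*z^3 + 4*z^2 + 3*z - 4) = 4*z^4 + 6*z^3 + 2*z^2 - 11*z + 4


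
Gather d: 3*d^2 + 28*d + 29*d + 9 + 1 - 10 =3*d^2 + 57*d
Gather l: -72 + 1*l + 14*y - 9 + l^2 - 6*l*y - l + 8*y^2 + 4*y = l^2 - 6*l*y + 8*y^2 + 18*y - 81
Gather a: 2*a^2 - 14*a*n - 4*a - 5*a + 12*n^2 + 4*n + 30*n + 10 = 2*a^2 + a*(-14*n - 9) + 12*n^2 + 34*n + 10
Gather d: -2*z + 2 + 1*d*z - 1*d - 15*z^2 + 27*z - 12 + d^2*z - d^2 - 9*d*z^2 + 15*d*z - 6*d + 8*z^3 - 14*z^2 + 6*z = d^2*(z - 1) + d*(-9*z^2 + 16*z - 7) + 8*z^3 - 29*z^2 + 31*z - 10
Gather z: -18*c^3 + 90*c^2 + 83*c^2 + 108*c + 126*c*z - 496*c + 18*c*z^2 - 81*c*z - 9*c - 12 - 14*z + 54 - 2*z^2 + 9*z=-18*c^3 + 173*c^2 - 397*c + z^2*(18*c - 2) + z*(45*c - 5) + 42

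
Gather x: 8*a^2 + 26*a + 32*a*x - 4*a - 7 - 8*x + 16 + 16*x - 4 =8*a^2 + 22*a + x*(32*a + 8) + 5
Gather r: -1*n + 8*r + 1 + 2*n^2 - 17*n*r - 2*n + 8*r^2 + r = 2*n^2 - 3*n + 8*r^2 + r*(9 - 17*n) + 1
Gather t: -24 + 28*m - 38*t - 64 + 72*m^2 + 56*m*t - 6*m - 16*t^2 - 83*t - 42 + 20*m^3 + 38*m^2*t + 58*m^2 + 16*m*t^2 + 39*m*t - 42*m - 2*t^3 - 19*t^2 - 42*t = 20*m^3 + 130*m^2 - 20*m - 2*t^3 + t^2*(16*m - 35) + t*(38*m^2 + 95*m - 163) - 130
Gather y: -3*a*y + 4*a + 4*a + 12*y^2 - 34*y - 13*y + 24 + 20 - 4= 8*a + 12*y^2 + y*(-3*a - 47) + 40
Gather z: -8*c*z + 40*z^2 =-8*c*z + 40*z^2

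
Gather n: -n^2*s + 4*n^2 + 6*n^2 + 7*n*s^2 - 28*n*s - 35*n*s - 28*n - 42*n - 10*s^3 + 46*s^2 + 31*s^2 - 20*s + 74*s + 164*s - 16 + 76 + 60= n^2*(10 - s) + n*(7*s^2 - 63*s - 70) - 10*s^3 + 77*s^2 + 218*s + 120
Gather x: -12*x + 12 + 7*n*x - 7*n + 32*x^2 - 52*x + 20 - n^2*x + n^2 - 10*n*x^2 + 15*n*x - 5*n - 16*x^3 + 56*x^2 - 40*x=n^2 - 12*n - 16*x^3 + x^2*(88 - 10*n) + x*(-n^2 + 22*n - 104) + 32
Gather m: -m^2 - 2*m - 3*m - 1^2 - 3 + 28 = -m^2 - 5*m + 24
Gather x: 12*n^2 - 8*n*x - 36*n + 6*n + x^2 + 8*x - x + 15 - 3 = 12*n^2 - 30*n + x^2 + x*(7 - 8*n) + 12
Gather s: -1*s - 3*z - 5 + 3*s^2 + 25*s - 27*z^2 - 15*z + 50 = 3*s^2 + 24*s - 27*z^2 - 18*z + 45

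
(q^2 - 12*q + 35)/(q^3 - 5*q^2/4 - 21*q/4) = 4*(-q^2 + 12*q - 35)/(q*(-4*q^2 + 5*q + 21))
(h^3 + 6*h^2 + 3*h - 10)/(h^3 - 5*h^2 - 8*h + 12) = (h + 5)/(h - 6)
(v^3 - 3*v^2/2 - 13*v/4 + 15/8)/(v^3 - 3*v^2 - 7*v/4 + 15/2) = (v - 1/2)/(v - 2)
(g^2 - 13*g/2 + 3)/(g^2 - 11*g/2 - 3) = (2*g - 1)/(2*g + 1)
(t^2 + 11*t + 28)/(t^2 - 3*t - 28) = (t + 7)/(t - 7)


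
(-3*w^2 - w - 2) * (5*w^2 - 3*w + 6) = -15*w^4 + 4*w^3 - 25*w^2 - 12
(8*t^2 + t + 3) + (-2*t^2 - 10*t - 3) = 6*t^2 - 9*t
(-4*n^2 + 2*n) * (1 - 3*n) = 12*n^3 - 10*n^2 + 2*n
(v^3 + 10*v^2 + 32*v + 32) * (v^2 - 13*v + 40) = v^5 - 3*v^4 - 58*v^3 + 16*v^2 + 864*v + 1280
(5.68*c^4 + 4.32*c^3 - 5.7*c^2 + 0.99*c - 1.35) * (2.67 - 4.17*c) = -23.6856*c^5 - 2.8488*c^4 + 35.3034*c^3 - 19.3473*c^2 + 8.2728*c - 3.6045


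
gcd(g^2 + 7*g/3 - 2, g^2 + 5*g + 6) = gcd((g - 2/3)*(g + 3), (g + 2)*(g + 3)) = g + 3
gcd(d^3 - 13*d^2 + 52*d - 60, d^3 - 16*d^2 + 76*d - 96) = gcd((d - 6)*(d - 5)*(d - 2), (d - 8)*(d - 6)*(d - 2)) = d^2 - 8*d + 12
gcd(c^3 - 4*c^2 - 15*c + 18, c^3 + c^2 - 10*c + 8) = c - 1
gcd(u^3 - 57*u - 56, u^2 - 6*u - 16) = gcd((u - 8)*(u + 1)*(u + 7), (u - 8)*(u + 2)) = u - 8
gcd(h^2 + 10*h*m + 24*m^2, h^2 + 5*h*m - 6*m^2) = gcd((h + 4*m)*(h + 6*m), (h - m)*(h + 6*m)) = h + 6*m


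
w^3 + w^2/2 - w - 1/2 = (w - 1)*(w + 1/2)*(w + 1)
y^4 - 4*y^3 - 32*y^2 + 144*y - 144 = (y - 6)*(y - 2)^2*(y + 6)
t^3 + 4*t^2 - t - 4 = (t - 1)*(t + 1)*(t + 4)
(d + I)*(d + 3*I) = d^2 + 4*I*d - 3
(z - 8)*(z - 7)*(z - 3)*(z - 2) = z^4 - 20*z^3 + 137*z^2 - 370*z + 336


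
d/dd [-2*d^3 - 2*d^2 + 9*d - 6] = -6*d^2 - 4*d + 9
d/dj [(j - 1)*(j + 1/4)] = 2*j - 3/4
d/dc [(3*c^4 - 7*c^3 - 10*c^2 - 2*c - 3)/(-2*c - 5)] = (-18*c^4 - 32*c^3 + 125*c^2 + 100*c + 4)/(4*c^2 + 20*c + 25)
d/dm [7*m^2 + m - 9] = 14*m + 1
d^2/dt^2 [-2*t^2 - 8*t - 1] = -4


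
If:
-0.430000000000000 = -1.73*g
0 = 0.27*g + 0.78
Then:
No Solution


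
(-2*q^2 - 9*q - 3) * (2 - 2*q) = 4*q^3 + 14*q^2 - 12*q - 6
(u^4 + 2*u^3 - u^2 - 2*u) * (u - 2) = u^5 - 5*u^3 + 4*u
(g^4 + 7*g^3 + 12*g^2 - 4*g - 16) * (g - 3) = g^5 + 4*g^4 - 9*g^3 - 40*g^2 - 4*g + 48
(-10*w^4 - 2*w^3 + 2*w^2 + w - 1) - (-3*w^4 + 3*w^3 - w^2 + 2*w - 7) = -7*w^4 - 5*w^3 + 3*w^2 - w + 6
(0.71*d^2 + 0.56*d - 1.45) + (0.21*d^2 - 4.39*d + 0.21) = 0.92*d^2 - 3.83*d - 1.24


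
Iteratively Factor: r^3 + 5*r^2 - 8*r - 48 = (r + 4)*(r^2 + r - 12) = (r + 4)^2*(r - 3)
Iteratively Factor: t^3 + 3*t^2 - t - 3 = (t + 1)*(t^2 + 2*t - 3) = (t + 1)*(t + 3)*(t - 1)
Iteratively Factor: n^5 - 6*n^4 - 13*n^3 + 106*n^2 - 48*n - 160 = (n - 4)*(n^4 - 2*n^3 - 21*n^2 + 22*n + 40) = (n - 4)*(n + 1)*(n^3 - 3*n^2 - 18*n + 40) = (n - 4)*(n + 1)*(n + 4)*(n^2 - 7*n + 10) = (n - 4)*(n - 2)*(n + 1)*(n + 4)*(n - 5)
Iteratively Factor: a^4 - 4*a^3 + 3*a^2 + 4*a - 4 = (a + 1)*(a^3 - 5*a^2 + 8*a - 4) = (a - 2)*(a + 1)*(a^2 - 3*a + 2) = (a - 2)^2*(a + 1)*(a - 1)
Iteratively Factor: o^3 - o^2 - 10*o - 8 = (o + 2)*(o^2 - 3*o - 4) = (o + 1)*(o + 2)*(o - 4)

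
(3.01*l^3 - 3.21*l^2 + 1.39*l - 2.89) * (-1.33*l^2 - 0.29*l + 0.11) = -4.0033*l^5 + 3.3964*l^4 - 0.5867*l^3 + 3.0875*l^2 + 0.991*l - 0.3179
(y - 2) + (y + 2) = 2*y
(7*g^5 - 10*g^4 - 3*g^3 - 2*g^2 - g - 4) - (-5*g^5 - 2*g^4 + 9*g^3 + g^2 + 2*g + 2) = 12*g^5 - 8*g^4 - 12*g^3 - 3*g^2 - 3*g - 6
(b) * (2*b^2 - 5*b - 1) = 2*b^3 - 5*b^2 - b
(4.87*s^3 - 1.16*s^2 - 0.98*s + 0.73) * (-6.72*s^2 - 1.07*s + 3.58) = -32.7264*s^5 + 2.5843*s^4 + 25.2614*s^3 - 8.0098*s^2 - 4.2895*s + 2.6134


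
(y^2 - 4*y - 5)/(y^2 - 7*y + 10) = (y + 1)/(y - 2)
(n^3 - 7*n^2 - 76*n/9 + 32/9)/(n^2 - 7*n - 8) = (n^2 + n - 4/9)/(n + 1)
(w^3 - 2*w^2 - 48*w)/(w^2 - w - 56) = w*(w + 6)/(w + 7)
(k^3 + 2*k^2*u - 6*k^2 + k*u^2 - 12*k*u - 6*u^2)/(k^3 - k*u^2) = (-k^2 - k*u + 6*k + 6*u)/(k*(-k + u))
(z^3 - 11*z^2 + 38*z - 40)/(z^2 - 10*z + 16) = (z^2 - 9*z + 20)/(z - 8)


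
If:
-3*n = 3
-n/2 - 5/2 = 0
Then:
No Solution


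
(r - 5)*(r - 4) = r^2 - 9*r + 20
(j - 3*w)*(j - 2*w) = j^2 - 5*j*w + 6*w^2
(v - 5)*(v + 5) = v^2 - 25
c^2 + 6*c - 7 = (c - 1)*(c + 7)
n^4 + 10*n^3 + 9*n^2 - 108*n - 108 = (n - 3)*(n + 1)*(n + 6)^2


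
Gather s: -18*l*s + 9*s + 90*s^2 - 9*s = -18*l*s + 90*s^2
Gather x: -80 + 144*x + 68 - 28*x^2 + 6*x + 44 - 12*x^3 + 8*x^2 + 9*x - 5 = -12*x^3 - 20*x^2 + 159*x + 27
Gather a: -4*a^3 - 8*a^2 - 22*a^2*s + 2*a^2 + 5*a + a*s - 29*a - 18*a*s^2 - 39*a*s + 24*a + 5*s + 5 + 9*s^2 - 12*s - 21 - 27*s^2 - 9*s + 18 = -4*a^3 + a^2*(-22*s - 6) + a*(-18*s^2 - 38*s) - 18*s^2 - 16*s + 2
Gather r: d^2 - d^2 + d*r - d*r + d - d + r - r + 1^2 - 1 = 0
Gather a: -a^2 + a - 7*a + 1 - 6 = -a^2 - 6*a - 5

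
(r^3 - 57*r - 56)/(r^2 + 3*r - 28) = (r^2 - 7*r - 8)/(r - 4)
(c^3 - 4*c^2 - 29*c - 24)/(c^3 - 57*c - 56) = (c + 3)/(c + 7)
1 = 1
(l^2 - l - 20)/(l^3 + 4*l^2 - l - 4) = (l - 5)/(l^2 - 1)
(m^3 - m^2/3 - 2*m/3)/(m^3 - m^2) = (m + 2/3)/m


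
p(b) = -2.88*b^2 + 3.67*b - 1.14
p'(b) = 3.67 - 5.76*b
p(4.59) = -44.97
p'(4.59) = -22.77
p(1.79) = -3.80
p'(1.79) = -6.64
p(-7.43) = -187.40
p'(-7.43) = 46.47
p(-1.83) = -17.50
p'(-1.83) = 14.21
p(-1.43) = -12.28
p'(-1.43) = 11.91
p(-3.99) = -61.63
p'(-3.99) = 26.65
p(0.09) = -0.83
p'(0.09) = 3.15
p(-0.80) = -5.92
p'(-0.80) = 8.28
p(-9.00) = -267.45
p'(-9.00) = 55.51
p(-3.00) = -38.07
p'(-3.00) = 20.95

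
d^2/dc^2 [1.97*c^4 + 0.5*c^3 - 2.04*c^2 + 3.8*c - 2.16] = 23.64*c^2 + 3.0*c - 4.08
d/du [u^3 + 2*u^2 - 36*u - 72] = 3*u^2 + 4*u - 36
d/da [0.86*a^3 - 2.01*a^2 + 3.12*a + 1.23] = 2.58*a^2 - 4.02*a + 3.12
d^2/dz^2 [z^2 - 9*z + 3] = 2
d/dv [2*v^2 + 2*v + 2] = 4*v + 2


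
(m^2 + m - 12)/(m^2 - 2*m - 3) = (m + 4)/(m + 1)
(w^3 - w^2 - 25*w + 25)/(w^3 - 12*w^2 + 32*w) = (w^3 - w^2 - 25*w + 25)/(w*(w^2 - 12*w + 32))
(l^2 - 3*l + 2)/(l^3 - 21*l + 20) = (l - 2)/(l^2 + l - 20)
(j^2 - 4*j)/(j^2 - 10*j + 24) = j/(j - 6)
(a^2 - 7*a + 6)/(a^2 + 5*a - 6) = (a - 6)/(a + 6)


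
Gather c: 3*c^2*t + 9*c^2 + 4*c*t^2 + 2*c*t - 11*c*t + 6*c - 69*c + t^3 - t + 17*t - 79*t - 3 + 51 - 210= c^2*(3*t + 9) + c*(4*t^2 - 9*t - 63) + t^3 - 63*t - 162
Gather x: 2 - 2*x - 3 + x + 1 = -x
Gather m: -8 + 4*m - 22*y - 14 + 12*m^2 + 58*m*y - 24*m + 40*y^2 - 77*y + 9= 12*m^2 + m*(58*y - 20) + 40*y^2 - 99*y - 13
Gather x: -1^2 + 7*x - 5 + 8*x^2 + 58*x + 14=8*x^2 + 65*x + 8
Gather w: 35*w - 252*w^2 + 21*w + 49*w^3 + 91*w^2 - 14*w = 49*w^3 - 161*w^2 + 42*w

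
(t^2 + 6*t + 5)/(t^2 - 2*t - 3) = (t + 5)/(t - 3)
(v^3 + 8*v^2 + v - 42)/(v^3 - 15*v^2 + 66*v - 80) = (v^2 + 10*v + 21)/(v^2 - 13*v + 40)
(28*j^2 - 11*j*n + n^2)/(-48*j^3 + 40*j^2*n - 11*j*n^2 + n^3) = (-7*j + n)/(12*j^2 - 7*j*n + n^2)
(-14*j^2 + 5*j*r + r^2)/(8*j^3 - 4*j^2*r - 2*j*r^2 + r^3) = (7*j + r)/(-4*j^2 + r^2)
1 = 1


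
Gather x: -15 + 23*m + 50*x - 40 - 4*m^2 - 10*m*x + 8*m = -4*m^2 + 31*m + x*(50 - 10*m) - 55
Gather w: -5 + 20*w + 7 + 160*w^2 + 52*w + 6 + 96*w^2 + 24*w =256*w^2 + 96*w + 8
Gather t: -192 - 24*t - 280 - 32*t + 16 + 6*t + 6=-50*t - 450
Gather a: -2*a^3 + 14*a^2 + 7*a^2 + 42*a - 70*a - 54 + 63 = -2*a^3 + 21*a^2 - 28*a + 9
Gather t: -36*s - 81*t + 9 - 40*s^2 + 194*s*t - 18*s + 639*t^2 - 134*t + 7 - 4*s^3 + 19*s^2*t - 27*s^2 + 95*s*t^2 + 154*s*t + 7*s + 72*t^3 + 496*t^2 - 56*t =-4*s^3 - 67*s^2 - 47*s + 72*t^3 + t^2*(95*s + 1135) + t*(19*s^2 + 348*s - 271) + 16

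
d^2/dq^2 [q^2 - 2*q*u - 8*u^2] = 2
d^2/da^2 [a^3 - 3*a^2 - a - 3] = 6*a - 6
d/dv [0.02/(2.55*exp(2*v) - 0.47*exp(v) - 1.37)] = (0.0094 - 0.102*exp(v))*exp(v)/(-2.55*exp(2*v) + 0.47*exp(v) + 1.37)^2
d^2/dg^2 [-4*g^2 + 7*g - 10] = -8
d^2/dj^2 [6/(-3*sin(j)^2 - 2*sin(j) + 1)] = 12*(18*sin(j)^3 - 9*sin(j)^2 - 10*sin(j) - 7)/((sin(j) + 1)^2*(3*sin(j) - 1)^3)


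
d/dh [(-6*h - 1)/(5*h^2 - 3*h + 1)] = (30*h^2 + 10*h - 9)/(25*h^4 - 30*h^3 + 19*h^2 - 6*h + 1)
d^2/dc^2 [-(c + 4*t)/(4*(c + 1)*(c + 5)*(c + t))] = ((c + 1)^2*(c + 5)^2*(c + t) - (c + 1)^2*(c + 5)^2*(c + 4*t) + (c + 1)^2*(c + 5)*(c + t)^2 - (c + 1)^2*(c + 5)*(c + t)*(c + 4*t) - (c + 1)^2*(c + t)^2*(c + 4*t) + (c + 1)*(c + 5)^2*(c + t)^2 - (c + 1)*(c + 5)^2*(c + t)*(c + 4*t) - (c + 1)*(c + 5)*(c + t)^2*(c + 4*t) - (c + 5)^2*(c + t)^2*(c + 4*t))/(2*(c + 1)^3*(c + 5)^3*(c + t)^3)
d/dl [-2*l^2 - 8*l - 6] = -4*l - 8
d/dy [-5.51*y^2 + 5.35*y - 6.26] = 5.35 - 11.02*y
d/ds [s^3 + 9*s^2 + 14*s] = 3*s^2 + 18*s + 14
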